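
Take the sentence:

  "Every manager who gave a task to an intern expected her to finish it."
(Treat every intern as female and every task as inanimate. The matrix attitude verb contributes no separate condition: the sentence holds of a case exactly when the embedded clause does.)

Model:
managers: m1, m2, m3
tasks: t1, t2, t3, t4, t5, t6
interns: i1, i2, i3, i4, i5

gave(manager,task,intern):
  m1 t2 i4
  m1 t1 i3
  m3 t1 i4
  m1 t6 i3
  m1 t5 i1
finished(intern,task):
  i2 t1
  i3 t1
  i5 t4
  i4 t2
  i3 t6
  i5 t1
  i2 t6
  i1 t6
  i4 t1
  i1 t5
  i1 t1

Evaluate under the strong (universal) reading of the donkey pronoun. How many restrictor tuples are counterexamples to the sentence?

0

"her" takes "an intern" as antecedent and "it" takes "a task"; both are donkey pronouns co-varying with the restrictor.
Strong reading: for every (m,t,i) with gave(m,t,i), finished(i,t).
Restrictor triples: (m1,t1,i3)→finished(i3,t1) ✓  (m1,t2,i4)→finished(i4,t2) ✓  (m1,t5,i1)→finished(i1,t5) ✓  (m1,t6,i3)→finished(i3,t6) ✓  (m3,t1,i4)→finished(i4,t1) ✓
Counterexamples (restrictor triples failing the scope): 0.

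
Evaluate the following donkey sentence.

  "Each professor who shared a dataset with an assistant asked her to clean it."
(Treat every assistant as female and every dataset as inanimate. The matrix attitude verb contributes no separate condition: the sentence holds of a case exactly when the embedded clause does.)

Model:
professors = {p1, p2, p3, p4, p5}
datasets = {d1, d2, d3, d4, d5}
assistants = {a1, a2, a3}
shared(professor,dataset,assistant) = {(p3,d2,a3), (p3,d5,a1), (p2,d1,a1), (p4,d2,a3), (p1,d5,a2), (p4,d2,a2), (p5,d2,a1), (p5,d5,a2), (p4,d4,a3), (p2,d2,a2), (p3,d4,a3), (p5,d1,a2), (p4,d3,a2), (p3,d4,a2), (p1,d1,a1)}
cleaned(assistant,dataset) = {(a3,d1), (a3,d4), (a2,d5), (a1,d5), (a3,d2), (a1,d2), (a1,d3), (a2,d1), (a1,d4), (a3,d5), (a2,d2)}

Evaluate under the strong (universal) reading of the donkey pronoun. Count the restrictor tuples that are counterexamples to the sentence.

4

"her" takes "an assistant" as antecedent and "it" takes "a dataset"; both are donkey pronouns co-varying with the restrictor.
Strong reading: for every (p,d,a) with shared(p,d,a), cleaned(a,d).
Restrictor triples: (p1,d1,a1)→cleaned(a1,d1) ✗  (p1,d5,a2)→cleaned(a2,d5) ✓  (p2,d1,a1)→cleaned(a1,d1) ✗  (p2,d2,a2)→cleaned(a2,d2) ✓  (p3,d2,a3)→cleaned(a3,d2) ✓  (p3,d4,a2)→cleaned(a2,d4) ✗  (p3,d4,a3)→cleaned(a3,d4) ✓  (p3,d5,a1)→cleaned(a1,d5) ✓  (p4,d2,a2)→cleaned(a2,d2) ✓  (p4,d2,a3)→cleaned(a3,d2) ✓  (p4,d3,a2)→cleaned(a2,d3) ✗  (p4,d4,a3)→cleaned(a3,d4) ✓  (p5,d1,a2)→cleaned(a2,d1) ✓  (p5,d2,a1)→cleaned(a1,d2) ✓  (p5,d5,a2)→cleaned(a2,d5) ✓
Counterexamples (restrictor triples failing the scope): 4.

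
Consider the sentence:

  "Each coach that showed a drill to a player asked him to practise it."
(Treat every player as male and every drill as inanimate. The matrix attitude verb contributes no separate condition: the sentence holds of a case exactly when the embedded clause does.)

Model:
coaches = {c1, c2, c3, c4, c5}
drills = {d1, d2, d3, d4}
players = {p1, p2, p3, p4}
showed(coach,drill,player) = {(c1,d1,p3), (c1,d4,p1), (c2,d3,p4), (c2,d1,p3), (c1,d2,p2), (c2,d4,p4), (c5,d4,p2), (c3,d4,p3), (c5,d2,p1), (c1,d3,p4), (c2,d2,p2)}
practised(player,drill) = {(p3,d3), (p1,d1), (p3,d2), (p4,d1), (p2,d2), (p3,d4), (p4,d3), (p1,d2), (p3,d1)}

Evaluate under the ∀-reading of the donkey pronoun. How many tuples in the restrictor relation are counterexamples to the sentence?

3

"him" takes "a player" as antecedent and "it" takes "a drill"; both are donkey pronouns co-varying with the restrictor.
Strong reading: for every (c,d,p) with showed(c,d,p), practised(p,d).
Restrictor triples: (c1,d1,p3)→practised(p3,d1) ✓  (c1,d2,p2)→practised(p2,d2) ✓  (c1,d3,p4)→practised(p4,d3) ✓  (c1,d4,p1)→practised(p1,d4) ✗  (c2,d1,p3)→practised(p3,d1) ✓  (c2,d2,p2)→practised(p2,d2) ✓  (c2,d3,p4)→practised(p4,d3) ✓  (c2,d4,p4)→practised(p4,d4) ✗  (c3,d4,p3)→practised(p3,d4) ✓  (c5,d2,p1)→practised(p1,d2) ✓  (c5,d4,p2)→practised(p2,d4) ✗
Counterexamples (restrictor triples failing the scope): 3.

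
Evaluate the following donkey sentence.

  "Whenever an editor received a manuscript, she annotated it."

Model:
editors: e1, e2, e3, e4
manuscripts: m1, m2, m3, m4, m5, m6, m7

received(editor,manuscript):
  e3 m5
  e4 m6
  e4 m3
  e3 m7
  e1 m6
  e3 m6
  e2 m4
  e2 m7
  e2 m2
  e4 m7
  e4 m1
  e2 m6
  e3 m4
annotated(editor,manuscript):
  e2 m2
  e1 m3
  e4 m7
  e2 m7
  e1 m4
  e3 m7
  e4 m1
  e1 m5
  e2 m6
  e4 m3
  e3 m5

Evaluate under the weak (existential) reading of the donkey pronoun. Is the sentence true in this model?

False

"it" takes "a manuscript" as antecedent — a donkey pronoun bound across the clause boundary.
Weak reading: every editor e with some received-manuscript has at least one received-manuscript m such that annotated(e,m).
Per editor: e1:✗  e2:✓  e3:✓  e4:✓
e1 has no witness among its received-manuscripts.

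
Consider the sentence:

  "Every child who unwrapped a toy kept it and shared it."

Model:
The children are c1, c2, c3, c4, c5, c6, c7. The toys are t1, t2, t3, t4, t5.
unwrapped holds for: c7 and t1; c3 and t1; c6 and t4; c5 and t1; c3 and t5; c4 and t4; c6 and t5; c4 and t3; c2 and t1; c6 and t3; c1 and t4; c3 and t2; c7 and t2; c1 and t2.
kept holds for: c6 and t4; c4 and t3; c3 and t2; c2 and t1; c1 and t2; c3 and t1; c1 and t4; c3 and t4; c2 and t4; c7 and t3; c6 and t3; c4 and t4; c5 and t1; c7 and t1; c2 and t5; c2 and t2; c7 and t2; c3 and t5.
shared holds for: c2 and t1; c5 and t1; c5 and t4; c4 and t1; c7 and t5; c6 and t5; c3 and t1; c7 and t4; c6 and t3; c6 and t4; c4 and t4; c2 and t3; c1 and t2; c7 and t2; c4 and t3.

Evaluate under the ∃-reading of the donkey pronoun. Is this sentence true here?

True

"it" takes "a toy" as antecedent — a donkey pronoun bound across the clause boundary.
Weak reading: every child c with some unwrapped-toy has at least one unwrapped-toy t such that kept(c,t) ∧ shared(c,t).
Per child: c1:✓  c2:✓  c3:✓  c4:✓  c5:✓  c6:✓  c7:✓
Every child in the restrictor has a witness.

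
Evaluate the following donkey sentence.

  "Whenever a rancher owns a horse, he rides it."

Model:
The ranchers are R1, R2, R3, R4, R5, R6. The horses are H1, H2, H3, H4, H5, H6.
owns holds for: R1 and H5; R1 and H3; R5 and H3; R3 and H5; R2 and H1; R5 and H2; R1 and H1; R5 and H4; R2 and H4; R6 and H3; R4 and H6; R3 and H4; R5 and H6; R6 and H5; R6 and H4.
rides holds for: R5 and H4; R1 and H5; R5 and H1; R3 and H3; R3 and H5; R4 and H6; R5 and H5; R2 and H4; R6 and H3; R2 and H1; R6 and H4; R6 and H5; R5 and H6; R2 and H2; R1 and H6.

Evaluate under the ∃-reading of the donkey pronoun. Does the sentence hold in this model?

True

"it" takes "a horse" as antecedent — a donkey pronoun bound across the clause boundary.
Weak reading: every rancher r with some owns-horse has at least one owns-horse h such that rides(r,h).
Per rancher: R1:✓  R2:✓  R3:✓  R4:✓  R5:✓  R6:✓
Every rancher in the restrictor has a witness.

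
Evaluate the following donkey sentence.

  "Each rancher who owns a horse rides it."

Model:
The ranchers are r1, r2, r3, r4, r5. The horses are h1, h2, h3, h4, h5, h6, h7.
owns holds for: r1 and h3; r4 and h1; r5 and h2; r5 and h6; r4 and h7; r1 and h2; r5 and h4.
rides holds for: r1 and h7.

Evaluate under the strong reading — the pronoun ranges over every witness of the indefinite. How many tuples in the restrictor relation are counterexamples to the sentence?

7

"it" takes "a horse" as antecedent — a donkey pronoun bound across the clause boundary.
Strong reading: for every (r,h) with owns(r,h), rides(r,h).
Restrictor pairs: (r1,h2) ✗  (r1,h3) ✗  (r4,h1) ✗  (r4,h7) ✗  (r5,h2) ✗  (r5,h4) ✗  (r5,h6) ✗
Counterexamples (restrictor pairs failing the scope): 7.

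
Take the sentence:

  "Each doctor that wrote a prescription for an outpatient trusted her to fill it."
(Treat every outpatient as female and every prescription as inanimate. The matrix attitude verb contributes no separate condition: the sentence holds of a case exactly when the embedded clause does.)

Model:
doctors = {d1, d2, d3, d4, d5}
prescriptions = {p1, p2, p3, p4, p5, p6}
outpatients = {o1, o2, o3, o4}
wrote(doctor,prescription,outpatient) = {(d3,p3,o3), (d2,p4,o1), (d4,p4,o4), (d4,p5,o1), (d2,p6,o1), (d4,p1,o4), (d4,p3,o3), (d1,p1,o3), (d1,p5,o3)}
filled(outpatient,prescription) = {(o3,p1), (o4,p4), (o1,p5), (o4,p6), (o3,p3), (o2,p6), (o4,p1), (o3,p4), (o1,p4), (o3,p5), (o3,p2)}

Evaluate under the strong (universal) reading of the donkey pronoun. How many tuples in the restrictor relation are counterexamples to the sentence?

"her" takes "an outpatient" as antecedent and "it" takes "a prescription"; both are donkey pronouns co-varying with the restrictor.
Strong reading: for every (d,p,o) with wrote(d,p,o), filled(o,p).
Restrictor triples: (d1,p1,o3)→filled(o3,p1) ✓  (d1,p5,o3)→filled(o3,p5) ✓  (d2,p4,o1)→filled(o1,p4) ✓  (d2,p6,o1)→filled(o1,p6) ✗  (d3,p3,o3)→filled(o3,p3) ✓  (d4,p1,o4)→filled(o4,p1) ✓  (d4,p3,o3)→filled(o3,p3) ✓  (d4,p4,o4)→filled(o4,p4) ✓  (d4,p5,o1)→filled(o1,p5) ✓
Counterexamples (restrictor triples failing the scope): 1.

1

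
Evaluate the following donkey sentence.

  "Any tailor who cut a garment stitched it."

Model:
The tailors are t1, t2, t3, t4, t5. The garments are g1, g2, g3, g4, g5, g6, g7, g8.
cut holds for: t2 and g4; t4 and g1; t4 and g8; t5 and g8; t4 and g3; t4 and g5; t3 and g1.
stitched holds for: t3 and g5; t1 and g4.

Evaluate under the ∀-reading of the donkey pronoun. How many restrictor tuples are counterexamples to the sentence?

"it" takes "a garment" as antecedent — a donkey pronoun bound across the clause boundary.
Strong reading: for every (t,g) with cut(t,g), stitched(t,g).
Restrictor pairs: (t2,g4) ✗  (t3,g1) ✗  (t4,g1) ✗  (t4,g3) ✗  (t4,g5) ✗  (t4,g8) ✗  (t5,g8) ✗
Counterexamples (restrictor pairs failing the scope): 7.

7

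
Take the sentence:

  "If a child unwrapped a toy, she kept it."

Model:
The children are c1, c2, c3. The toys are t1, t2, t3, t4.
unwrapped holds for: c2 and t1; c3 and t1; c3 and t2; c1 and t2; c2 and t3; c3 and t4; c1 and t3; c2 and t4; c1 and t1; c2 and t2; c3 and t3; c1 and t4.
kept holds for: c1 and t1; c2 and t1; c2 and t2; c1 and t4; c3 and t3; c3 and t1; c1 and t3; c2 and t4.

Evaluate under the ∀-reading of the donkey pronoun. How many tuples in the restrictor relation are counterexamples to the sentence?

4

"it" takes "a toy" as antecedent — a donkey pronoun bound across the clause boundary.
Strong reading: for every (c,t) with unwrapped(c,t), kept(c,t).
Restrictor pairs: (c1,t1) ✓  (c1,t2) ✗  (c1,t3) ✓  (c1,t4) ✓  (c2,t1) ✓  (c2,t2) ✓  (c2,t3) ✗  (c2,t4) ✓  (c3,t1) ✓  (c3,t2) ✗  (c3,t3) ✓  (c3,t4) ✗
Counterexamples (restrictor pairs failing the scope): 4.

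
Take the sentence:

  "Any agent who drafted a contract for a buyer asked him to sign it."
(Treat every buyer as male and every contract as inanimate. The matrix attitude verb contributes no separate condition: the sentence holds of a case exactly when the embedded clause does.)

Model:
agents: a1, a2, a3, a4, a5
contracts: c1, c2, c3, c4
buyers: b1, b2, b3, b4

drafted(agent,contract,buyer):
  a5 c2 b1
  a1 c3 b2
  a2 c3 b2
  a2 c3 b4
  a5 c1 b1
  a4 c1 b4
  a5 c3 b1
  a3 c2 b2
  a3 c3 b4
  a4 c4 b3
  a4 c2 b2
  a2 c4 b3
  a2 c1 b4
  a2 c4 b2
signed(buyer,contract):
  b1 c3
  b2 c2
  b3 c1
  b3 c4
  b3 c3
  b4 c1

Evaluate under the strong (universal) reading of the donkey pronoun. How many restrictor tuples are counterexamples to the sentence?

"him" takes "a buyer" as antecedent and "it" takes "a contract"; both are donkey pronouns co-varying with the restrictor.
Strong reading: for every (a,c,b) with drafted(a,c,b), signed(b,c).
Restrictor triples: (a1,c3,b2)→signed(b2,c3) ✗  (a2,c1,b4)→signed(b4,c1) ✓  (a2,c3,b2)→signed(b2,c3) ✗  (a2,c3,b4)→signed(b4,c3) ✗  (a2,c4,b2)→signed(b2,c4) ✗  (a2,c4,b3)→signed(b3,c4) ✓  (a3,c2,b2)→signed(b2,c2) ✓  (a3,c3,b4)→signed(b4,c3) ✗  (a4,c1,b4)→signed(b4,c1) ✓  (a4,c2,b2)→signed(b2,c2) ✓  (a4,c4,b3)→signed(b3,c4) ✓  (a5,c1,b1)→signed(b1,c1) ✗  (a5,c2,b1)→signed(b1,c2) ✗  (a5,c3,b1)→signed(b1,c3) ✓
Counterexamples (restrictor triples failing the scope): 7.

7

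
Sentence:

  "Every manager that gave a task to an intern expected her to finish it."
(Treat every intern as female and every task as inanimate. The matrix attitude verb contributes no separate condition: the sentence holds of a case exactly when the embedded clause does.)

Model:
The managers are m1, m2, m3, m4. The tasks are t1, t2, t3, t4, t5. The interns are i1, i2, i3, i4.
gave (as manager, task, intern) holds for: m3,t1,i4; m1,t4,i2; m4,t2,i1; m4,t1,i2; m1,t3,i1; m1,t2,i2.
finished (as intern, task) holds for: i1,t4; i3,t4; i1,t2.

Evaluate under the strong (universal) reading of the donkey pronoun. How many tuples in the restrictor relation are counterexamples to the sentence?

5

"her" takes "an intern" as antecedent and "it" takes "a task"; both are donkey pronouns co-varying with the restrictor.
Strong reading: for every (m,t,i) with gave(m,t,i), finished(i,t).
Restrictor triples: (m1,t2,i2)→finished(i2,t2) ✗  (m1,t3,i1)→finished(i1,t3) ✗  (m1,t4,i2)→finished(i2,t4) ✗  (m3,t1,i4)→finished(i4,t1) ✗  (m4,t1,i2)→finished(i2,t1) ✗  (m4,t2,i1)→finished(i1,t2) ✓
Counterexamples (restrictor triples failing the scope): 5.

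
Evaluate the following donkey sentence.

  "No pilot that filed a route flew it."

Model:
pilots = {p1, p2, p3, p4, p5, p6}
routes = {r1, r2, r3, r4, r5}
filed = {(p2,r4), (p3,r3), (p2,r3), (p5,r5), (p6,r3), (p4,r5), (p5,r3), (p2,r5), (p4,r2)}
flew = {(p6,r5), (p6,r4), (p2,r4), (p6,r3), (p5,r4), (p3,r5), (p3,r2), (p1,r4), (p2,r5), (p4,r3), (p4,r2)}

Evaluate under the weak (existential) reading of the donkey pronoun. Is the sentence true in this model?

"it" takes "a route" as antecedent — a donkey pronoun bound across the clause boundary.
Truth condition: for no (p,r) with filed(p,r) does flew(p,r) hold.
Restrictor pairs — does the scope hold? (p2,r3):fails  (p2,r4):holds  (p2,r5):holds  (p3,r3):fails  (p4,r2):holds  (p4,r5):fails  (p5,r3):fails  (p5,r5):fails  (p6,r3):holds
Scope holds for 4 pair(s), so the sentence is false.

False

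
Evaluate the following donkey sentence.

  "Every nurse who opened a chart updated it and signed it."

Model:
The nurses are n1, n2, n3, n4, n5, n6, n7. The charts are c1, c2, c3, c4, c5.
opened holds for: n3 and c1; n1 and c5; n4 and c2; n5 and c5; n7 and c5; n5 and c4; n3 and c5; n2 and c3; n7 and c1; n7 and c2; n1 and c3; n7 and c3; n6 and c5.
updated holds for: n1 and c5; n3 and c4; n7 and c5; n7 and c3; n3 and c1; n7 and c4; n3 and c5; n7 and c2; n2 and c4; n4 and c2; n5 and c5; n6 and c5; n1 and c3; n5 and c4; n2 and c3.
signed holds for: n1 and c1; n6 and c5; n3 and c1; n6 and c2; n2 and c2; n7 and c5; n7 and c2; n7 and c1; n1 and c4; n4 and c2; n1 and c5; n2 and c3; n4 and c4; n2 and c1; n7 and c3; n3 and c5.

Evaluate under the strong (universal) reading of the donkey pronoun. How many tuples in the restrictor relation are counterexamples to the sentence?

"it" takes "a chart" as antecedent — a donkey pronoun bound across the clause boundary.
Strong reading: for every (n,c) with opened(n,c), updated(n,c) ∧ signed(n,c).
Restrictor pairs: (n1,c3) ✗  (n1,c5) ✓  (n2,c3) ✓  (n3,c1) ✓  (n3,c5) ✓  (n4,c2) ✓  (n5,c4) ✗  (n5,c5) ✗  (n6,c5) ✓  (n7,c1) ✗  (n7,c2) ✓  (n7,c3) ✓  (n7,c5) ✓
Counterexamples (restrictor pairs failing the scope): 4.

4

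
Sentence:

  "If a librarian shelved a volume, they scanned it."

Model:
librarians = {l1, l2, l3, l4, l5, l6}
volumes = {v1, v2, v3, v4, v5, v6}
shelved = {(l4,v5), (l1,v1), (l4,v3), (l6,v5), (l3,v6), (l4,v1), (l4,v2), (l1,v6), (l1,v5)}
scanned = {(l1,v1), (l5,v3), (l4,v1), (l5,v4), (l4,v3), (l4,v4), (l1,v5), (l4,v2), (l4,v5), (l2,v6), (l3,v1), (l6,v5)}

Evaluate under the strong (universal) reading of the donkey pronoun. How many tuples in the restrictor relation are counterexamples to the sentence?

"it" takes "a volume" as antecedent — a donkey pronoun bound across the clause boundary.
Strong reading: for every (l,v) with shelved(l,v), scanned(l,v).
Restrictor pairs: (l1,v1) ✓  (l1,v5) ✓  (l1,v6) ✗  (l3,v6) ✗  (l4,v1) ✓  (l4,v2) ✓  (l4,v3) ✓  (l4,v5) ✓  (l6,v5) ✓
Counterexamples (restrictor pairs failing the scope): 2.

2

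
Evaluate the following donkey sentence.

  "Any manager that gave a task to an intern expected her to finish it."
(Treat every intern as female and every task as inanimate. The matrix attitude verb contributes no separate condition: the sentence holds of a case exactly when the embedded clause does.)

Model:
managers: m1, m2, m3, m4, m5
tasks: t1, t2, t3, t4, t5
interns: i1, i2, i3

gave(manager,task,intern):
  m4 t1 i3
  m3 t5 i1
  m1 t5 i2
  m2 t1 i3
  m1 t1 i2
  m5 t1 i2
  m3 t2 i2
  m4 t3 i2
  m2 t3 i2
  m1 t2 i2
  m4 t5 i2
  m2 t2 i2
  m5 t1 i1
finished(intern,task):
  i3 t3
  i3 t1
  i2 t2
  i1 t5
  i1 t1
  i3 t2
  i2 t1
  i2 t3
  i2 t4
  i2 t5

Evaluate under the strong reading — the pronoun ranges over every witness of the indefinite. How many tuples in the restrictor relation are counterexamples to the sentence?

0

"her" takes "an intern" as antecedent and "it" takes "a task"; both are donkey pronouns co-varying with the restrictor.
Strong reading: for every (m,t,i) with gave(m,t,i), finished(i,t).
Restrictor triples: (m1,t1,i2)→finished(i2,t1) ✓  (m1,t2,i2)→finished(i2,t2) ✓  (m1,t5,i2)→finished(i2,t5) ✓  (m2,t1,i3)→finished(i3,t1) ✓  (m2,t2,i2)→finished(i2,t2) ✓  (m2,t3,i2)→finished(i2,t3) ✓  (m3,t2,i2)→finished(i2,t2) ✓  (m3,t5,i1)→finished(i1,t5) ✓  (m4,t1,i3)→finished(i3,t1) ✓  (m4,t3,i2)→finished(i2,t3) ✓  (m4,t5,i2)→finished(i2,t5) ✓  (m5,t1,i1)→finished(i1,t1) ✓  (m5,t1,i2)→finished(i2,t1) ✓
Counterexamples (restrictor triples failing the scope): 0.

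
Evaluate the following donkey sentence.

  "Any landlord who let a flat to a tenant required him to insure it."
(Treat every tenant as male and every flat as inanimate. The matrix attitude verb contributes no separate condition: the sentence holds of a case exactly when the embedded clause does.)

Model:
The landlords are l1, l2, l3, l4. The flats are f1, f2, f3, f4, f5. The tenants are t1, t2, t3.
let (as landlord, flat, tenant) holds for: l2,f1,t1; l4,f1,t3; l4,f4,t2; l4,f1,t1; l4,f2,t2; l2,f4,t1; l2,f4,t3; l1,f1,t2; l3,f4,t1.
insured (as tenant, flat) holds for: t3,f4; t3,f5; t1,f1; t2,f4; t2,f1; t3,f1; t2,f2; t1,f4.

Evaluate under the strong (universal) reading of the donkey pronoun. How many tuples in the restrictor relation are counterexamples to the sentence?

"him" takes "a tenant" as antecedent and "it" takes "a flat"; both are donkey pronouns co-varying with the restrictor.
Strong reading: for every (l,f,t) with let(l,f,t), insured(t,f).
Restrictor triples: (l1,f1,t2)→insured(t2,f1) ✓  (l2,f1,t1)→insured(t1,f1) ✓  (l2,f4,t1)→insured(t1,f4) ✓  (l2,f4,t3)→insured(t3,f4) ✓  (l3,f4,t1)→insured(t1,f4) ✓  (l4,f1,t1)→insured(t1,f1) ✓  (l4,f1,t3)→insured(t3,f1) ✓  (l4,f2,t2)→insured(t2,f2) ✓  (l4,f4,t2)→insured(t2,f4) ✓
Counterexamples (restrictor triples failing the scope): 0.

0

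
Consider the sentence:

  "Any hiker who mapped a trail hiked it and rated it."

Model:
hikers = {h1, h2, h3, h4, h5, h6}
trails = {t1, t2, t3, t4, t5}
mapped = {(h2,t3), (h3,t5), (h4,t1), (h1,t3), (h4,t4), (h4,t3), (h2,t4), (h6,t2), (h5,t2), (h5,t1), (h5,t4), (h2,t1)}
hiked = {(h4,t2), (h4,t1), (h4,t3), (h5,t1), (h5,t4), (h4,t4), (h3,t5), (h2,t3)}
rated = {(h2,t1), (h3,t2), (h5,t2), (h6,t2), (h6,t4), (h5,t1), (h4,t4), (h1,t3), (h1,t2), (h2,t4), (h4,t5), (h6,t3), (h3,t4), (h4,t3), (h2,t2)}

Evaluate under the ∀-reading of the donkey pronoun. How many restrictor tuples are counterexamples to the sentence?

"it" takes "a trail" as antecedent — a donkey pronoun bound across the clause boundary.
Strong reading: for every (h,t) with mapped(h,t), hiked(h,t) ∧ rated(h,t).
Restrictor pairs: (h1,t3) ✗  (h2,t1) ✗  (h2,t3) ✗  (h2,t4) ✗  (h3,t5) ✗  (h4,t1) ✗  (h4,t3) ✓  (h4,t4) ✓  (h5,t1) ✓  (h5,t2) ✗  (h5,t4) ✗  (h6,t2) ✗
Counterexamples (restrictor pairs failing the scope): 9.

9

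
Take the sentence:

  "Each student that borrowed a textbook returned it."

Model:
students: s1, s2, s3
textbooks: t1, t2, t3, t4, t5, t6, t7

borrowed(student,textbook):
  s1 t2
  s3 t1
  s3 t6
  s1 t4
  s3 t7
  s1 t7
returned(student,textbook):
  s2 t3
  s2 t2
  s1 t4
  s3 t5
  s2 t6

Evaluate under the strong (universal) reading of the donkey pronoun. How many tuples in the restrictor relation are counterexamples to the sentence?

"it" takes "a textbook" as antecedent — a donkey pronoun bound across the clause boundary.
Strong reading: for every (s,t) with borrowed(s,t), returned(s,t).
Restrictor pairs: (s1,t2) ✗  (s1,t4) ✓  (s1,t7) ✗  (s3,t1) ✗  (s3,t6) ✗  (s3,t7) ✗
Counterexamples (restrictor pairs failing the scope): 5.

5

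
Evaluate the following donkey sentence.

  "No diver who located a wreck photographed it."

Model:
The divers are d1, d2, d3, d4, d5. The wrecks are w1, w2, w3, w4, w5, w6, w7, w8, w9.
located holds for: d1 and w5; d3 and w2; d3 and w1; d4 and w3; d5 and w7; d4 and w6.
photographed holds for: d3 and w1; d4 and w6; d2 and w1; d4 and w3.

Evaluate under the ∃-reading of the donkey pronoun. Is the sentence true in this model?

False

"it" takes "a wreck" as antecedent — a donkey pronoun bound across the clause boundary.
Truth condition: for no (d,w) with located(d,w) does photographed(d,w) hold.
Restrictor pairs — does the scope hold? (d1,w5):fails  (d3,w1):holds  (d3,w2):fails  (d4,w3):holds  (d4,w6):holds  (d5,w7):fails
Scope holds for 3 pair(s), so the sentence is false.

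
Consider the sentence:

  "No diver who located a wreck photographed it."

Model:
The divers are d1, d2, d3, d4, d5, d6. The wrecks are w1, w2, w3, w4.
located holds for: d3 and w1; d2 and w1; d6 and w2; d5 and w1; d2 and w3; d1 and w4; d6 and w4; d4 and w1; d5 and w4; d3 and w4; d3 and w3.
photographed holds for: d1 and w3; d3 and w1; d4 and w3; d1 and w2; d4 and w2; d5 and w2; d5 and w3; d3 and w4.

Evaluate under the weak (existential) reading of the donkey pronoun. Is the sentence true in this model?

"it" takes "a wreck" as antecedent — a donkey pronoun bound across the clause boundary.
Truth condition: for no (d,w) with located(d,w) does photographed(d,w) hold.
Restrictor pairs — does the scope hold? (d1,w4):fails  (d2,w1):fails  (d2,w3):fails  (d3,w1):holds  (d3,w3):fails  (d3,w4):holds  (d4,w1):fails  (d5,w1):fails  (d5,w4):fails  (d6,w2):fails  (d6,w4):fails
Scope holds for 2 pair(s), so the sentence is false.

False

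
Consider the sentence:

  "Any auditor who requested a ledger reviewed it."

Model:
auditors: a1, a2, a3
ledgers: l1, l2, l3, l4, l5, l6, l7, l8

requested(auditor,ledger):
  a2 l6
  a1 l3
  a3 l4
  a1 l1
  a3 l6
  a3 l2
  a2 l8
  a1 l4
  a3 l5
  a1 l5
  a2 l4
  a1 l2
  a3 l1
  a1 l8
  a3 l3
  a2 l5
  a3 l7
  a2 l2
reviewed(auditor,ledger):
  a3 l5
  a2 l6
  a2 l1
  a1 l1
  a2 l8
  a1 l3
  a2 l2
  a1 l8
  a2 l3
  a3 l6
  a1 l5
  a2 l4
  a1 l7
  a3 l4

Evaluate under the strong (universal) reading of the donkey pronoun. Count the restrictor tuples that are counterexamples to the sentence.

"it" takes "a ledger" as antecedent — a donkey pronoun bound across the clause boundary.
Strong reading: for every (a,l) with requested(a,l), reviewed(a,l).
Restrictor pairs: (a1,l1) ✓  (a1,l2) ✗  (a1,l3) ✓  (a1,l4) ✗  (a1,l5) ✓  (a1,l8) ✓  (a2,l2) ✓  (a2,l4) ✓  (a2,l5) ✗  (a2,l6) ✓  (a2,l8) ✓  (a3,l1) ✗  (a3,l2) ✗  (a3,l3) ✗  (a3,l4) ✓  (a3,l5) ✓  (a3,l6) ✓  (a3,l7) ✗
Counterexamples (restrictor pairs failing the scope): 7.

7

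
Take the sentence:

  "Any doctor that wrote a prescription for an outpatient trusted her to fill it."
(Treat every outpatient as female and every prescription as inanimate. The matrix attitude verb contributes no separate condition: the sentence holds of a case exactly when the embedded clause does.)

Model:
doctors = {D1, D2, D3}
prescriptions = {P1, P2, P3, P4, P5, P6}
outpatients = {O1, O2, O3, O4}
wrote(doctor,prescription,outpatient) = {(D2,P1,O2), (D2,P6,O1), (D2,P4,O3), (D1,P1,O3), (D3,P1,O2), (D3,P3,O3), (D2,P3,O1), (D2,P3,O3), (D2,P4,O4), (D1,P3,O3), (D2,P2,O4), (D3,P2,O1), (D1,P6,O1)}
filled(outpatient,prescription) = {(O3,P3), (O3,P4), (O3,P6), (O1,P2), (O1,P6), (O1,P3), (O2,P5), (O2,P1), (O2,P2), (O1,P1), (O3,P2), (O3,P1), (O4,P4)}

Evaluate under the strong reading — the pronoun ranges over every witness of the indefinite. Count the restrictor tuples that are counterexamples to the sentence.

"her" takes "an outpatient" as antecedent and "it" takes "a prescription"; both are donkey pronouns co-varying with the restrictor.
Strong reading: for every (d,p,o) with wrote(d,p,o), filled(o,p).
Restrictor triples: (D1,P1,O3)→filled(O3,P1) ✓  (D1,P3,O3)→filled(O3,P3) ✓  (D1,P6,O1)→filled(O1,P6) ✓  (D2,P1,O2)→filled(O2,P1) ✓  (D2,P2,O4)→filled(O4,P2) ✗  (D2,P3,O1)→filled(O1,P3) ✓  (D2,P3,O3)→filled(O3,P3) ✓  (D2,P4,O3)→filled(O3,P4) ✓  (D2,P4,O4)→filled(O4,P4) ✓  (D2,P6,O1)→filled(O1,P6) ✓  (D3,P1,O2)→filled(O2,P1) ✓  (D3,P2,O1)→filled(O1,P2) ✓  (D3,P3,O3)→filled(O3,P3) ✓
Counterexamples (restrictor triples failing the scope): 1.

1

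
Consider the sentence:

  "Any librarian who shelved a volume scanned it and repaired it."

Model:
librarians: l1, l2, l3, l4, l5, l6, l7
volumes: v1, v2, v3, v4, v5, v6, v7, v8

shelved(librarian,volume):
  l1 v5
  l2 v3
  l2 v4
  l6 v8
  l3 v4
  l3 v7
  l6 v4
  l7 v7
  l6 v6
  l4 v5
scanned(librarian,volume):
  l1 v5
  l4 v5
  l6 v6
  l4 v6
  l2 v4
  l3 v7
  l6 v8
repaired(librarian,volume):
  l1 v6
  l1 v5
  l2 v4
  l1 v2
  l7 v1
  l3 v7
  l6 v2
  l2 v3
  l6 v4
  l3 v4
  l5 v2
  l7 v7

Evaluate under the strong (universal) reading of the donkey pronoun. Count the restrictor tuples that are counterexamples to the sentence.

"it" takes "a volume" as antecedent — a donkey pronoun bound across the clause boundary.
Strong reading: for every (l,v) with shelved(l,v), scanned(l,v) ∧ repaired(l,v).
Restrictor pairs: (l1,v5) ✓  (l2,v3) ✗  (l2,v4) ✓  (l3,v4) ✗  (l3,v7) ✓  (l4,v5) ✗  (l6,v4) ✗  (l6,v6) ✗  (l6,v8) ✗  (l7,v7) ✗
Counterexamples (restrictor pairs failing the scope): 7.

7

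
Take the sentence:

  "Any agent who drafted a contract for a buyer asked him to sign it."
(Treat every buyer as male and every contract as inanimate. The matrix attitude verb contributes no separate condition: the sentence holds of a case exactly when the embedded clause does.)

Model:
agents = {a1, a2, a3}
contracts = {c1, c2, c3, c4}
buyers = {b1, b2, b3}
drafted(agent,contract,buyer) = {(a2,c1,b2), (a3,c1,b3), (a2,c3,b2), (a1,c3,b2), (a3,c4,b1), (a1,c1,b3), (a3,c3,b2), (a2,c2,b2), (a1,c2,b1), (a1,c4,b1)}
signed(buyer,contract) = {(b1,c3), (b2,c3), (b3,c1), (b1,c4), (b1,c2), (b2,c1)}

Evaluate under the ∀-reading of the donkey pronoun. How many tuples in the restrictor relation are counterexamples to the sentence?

1

"him" takes "a buyer" as antecedent and "it" takes "a contract"; both are donkey pronouns co-varying with the restrictor.
Strong reading: for every (a,c,b) with drafted(a,c,b), signed(b,c).
Restrictor triples: (a1,c1,b3)→signed(b3,c1) ✓  (a1,c2,b1)→signed(b1,c2) ✓  (a1,c3,b2)→signed(b2,c3) ✓  (a1,c4,b1)→signed(b1,c4) ✓  (a2,c1,b2)→signed(b2,c1) ✓  (a2,c2,b2)→signed(b2,c2) ✗  (a2,c3,b2)→signed(b2,c3) ✓  (a3,c1,b3)→signed(b3,c1) ✓  (a3,c3,b2)→signed(b2,c3) ✓  (a3,c4,b1)→signed(b1,c4) ✓
Counterexamples (restrictor triples failing the scope): 1.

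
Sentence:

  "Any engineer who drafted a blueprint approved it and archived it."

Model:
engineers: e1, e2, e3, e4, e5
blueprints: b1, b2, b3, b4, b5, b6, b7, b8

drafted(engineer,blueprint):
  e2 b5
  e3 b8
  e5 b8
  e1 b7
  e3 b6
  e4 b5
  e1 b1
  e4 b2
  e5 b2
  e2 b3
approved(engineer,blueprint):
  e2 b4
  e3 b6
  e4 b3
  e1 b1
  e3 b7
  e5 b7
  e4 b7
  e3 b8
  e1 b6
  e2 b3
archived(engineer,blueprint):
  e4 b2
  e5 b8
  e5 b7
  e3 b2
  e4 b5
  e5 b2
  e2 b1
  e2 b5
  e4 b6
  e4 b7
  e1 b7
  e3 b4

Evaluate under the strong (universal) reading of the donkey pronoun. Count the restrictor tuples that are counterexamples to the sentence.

10

"it" takes "a blueprint" as antecedent — a donkey pronoun bound across the clause boundary.
Strong reading: for every (e,b) with drafted(e,b), approved(e,b) ∧ archived(e,b).
Restrictor pairs: (e1,b1) ✗  (e1,b7) ✗  (e2,b3) ✗  (e2,b5) ✗  (e3,b6) ✗  (e3,b8) ✗  (e4,b2) ✗  (e4,b5) ✗  (e5,b2) ✗  (e5,b8) ✗
Counterexamples (restrictor pairs failing the scope): 10.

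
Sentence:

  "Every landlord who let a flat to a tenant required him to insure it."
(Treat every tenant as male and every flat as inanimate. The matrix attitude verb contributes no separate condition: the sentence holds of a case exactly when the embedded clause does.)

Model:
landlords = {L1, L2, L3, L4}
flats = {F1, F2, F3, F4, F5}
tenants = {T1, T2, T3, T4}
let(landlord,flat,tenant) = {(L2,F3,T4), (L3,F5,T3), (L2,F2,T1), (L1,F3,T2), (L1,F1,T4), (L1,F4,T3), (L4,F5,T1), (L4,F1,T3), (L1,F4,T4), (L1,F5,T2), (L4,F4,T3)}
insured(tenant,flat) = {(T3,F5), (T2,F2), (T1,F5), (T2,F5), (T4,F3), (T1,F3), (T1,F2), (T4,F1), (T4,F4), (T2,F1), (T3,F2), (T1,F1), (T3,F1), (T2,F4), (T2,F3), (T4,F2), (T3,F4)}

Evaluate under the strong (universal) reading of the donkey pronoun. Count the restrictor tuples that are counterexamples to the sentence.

0

"him" takes "a tenant" as antecedent and "it" takes "a flat"; both are donkey pronouns co-varying with the restrictor.
Strong reading: for every (l,f,t) with let(l,f,t), insured(t,f).
Restrictor triples: (L1,F1,T4)→insured(T4,F1) ✓  (L1,F3,T2)→insured(T2,F3) ✓  (L1,F4,T3)→insured(T3,F4) ✓  (L1,F4,T4)→insured(T4,F4) ✓  (L1,F5,T2)→insured(T2,F5) ✓  (L2,F2,T1)→insured(T1,F2) ✓  (L2,F3,T4)→insured(T4,F3) ✓  (L3,F5,T3)→insured(T3,F5) ✓  (L4,F1,T3)→insured(T3,F1) ✓  (L4,F4,T3)→insured(T3,F4) ✓  (L4,F5,T1)→insured(T1,F5) ✓
Counterexamples (restrictor triples failing the scope): 0.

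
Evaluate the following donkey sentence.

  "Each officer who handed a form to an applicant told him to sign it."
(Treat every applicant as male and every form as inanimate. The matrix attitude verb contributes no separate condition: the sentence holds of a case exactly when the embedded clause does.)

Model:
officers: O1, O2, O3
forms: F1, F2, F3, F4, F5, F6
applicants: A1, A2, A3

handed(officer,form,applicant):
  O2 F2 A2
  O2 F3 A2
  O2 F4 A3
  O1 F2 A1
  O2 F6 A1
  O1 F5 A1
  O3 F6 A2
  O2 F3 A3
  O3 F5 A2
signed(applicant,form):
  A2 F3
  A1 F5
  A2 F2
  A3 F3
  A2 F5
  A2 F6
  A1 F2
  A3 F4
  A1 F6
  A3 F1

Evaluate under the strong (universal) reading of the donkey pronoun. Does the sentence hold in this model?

True

"him" takes "an applicant" as antecedent and "it" takes "a form"; both are donkey pronouns co-varying with the restrictor.
Strong reading: for every (o,f,a) with handed(o,f,a), signed(a,f).
Restrictor triples: (O1,F2,A1)→signed(A1,F2) ✓  (O1,F5,A1)→signed(A1,F5) ✓  (O2,F2,A2)→signed(A2,F2) ✓  (O2,F3,A2)→signed(A2,F3) ✓  (O2,F3,A3)→signed(A3,F3) ✓  (O2,F4,A3)→signed(A3,F4) ✓  (O2,F6,A1)→signed(A1,F6) ✓  (O3,F5,A2)→signed(A2,F5) ✓  (O3,F6,A2)→signed(A2,F6) ✓
Every restrictor triple satisfies the scope.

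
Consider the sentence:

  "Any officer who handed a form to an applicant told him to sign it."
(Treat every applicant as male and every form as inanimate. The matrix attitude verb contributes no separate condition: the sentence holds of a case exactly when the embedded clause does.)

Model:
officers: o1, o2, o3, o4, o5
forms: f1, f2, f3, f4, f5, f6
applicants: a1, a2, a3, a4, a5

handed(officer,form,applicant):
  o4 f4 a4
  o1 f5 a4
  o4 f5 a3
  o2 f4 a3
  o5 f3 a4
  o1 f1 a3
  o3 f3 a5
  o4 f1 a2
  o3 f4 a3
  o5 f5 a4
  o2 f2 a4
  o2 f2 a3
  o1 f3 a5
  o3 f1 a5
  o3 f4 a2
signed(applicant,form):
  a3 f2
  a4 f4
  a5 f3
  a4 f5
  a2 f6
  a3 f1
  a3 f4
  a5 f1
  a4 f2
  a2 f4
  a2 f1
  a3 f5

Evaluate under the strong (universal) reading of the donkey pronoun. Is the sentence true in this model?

False

"him" takes "an applicant" as antecedent and "it" takes "a form"; both are donkey pronouns co-varying with the restrictor.
Strong reading: for every (o,f,a) with handed(o,f,a), signed(a,f).
Restrictor triples: (o1,f1,a3)→signed(a3,f1) ✓  (o1,f3,a5)→signed(a5,f3) ✓  (o1,f5,a4)→signed(a4,f5) ✓  (o2,f2,a3)→signed(a3,f2) ✓  (o2,f2,a4)→signed(a4,f2) ✓  (o2,f4,a3)→signed(a3,f4) ✓  (o3,f1,a5)→signed(a5,f1) ✓  (o3,f3,a5)→signed(a5,f3) ✓  (o3,f4,a2)→signed(a2,f4) ✓  (o3,f4,a3)→signed(a3,f4) ✓  (o4,f1,a2)→signed(a2,f1) ✓  (o4,f4,a4)→signed(a4,f4) ✓  (o4,f5,a3)→signed(a3,f5) ✓  (o5,f3,a4)→signed(a4,f3) ✗  (o5,f5,a4)→signed(a4,f5) ✓
Counterexample: (o5,f3,a4) — signed(a4,f3) does not hold.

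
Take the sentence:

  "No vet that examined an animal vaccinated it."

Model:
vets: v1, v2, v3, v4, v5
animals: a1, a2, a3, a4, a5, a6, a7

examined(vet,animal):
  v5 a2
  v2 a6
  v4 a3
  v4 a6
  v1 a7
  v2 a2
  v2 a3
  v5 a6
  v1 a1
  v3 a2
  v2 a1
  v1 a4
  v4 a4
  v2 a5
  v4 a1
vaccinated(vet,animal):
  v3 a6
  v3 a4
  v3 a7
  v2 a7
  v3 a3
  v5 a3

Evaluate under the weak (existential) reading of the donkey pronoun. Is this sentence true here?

"it" takes "an animal" as antecedent — a donkey pronoun bound across the clause boundary.
Truth condition: for no (v,a) with examined(v,a) does vaccinated(v,a) hold.
Restrictor pairs — does the scope hold? (v1,a1):fails  (v1,a4):fails  (v1,a7):fails  (v2,a1):fails  (v2,a2):fails  (v2,a3):fails  (v2,a5):fails  (v2,a6):fails  (v3,a2):fails  (v4,a1):fails  (v4,a3):fails  (v4,a4):fails  (v4,a6):fails  (v5,a2):fails  (v5,a6):fails
Scope holds for no restrictor pair, so the sentence is true.

True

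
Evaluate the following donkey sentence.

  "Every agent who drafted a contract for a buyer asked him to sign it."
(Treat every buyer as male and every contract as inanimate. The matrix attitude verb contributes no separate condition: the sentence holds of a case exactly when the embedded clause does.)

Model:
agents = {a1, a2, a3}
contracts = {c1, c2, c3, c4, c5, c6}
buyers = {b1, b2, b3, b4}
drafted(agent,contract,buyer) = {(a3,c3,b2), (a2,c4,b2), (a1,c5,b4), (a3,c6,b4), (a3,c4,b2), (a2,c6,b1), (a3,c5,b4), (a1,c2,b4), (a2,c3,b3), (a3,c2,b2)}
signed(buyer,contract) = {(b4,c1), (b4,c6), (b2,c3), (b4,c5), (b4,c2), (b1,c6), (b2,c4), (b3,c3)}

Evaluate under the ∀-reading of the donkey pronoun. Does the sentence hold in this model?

"him" takes "a buyer" as antecedent and "it" takes "a contract"; both are donkey pronouns co-varying with the restrictor.
Strong reading: for every (a,c,b) with drafted(a,c,b), signed(b,c).
Restrictor triples: (a1,c2,b4)→signed(b4,c2) ✓  (a1,c5,b4)→signed(b4,c5) ✓  (a2,c3,b3)→signed(b3,c3) ✓  (a2,c4,b2)→signed(b2,c4) ✓  (a2,c6,b1)→signed(b1,c6) ✓  (a3,c2,b2)→signed(b2,c2) ✗  (a3,c3,b2)→signed(b2,c3) ✓  (a3,c4,b2)→signed(b2,c4) ✓  (a3,c5,b4)→signed(b4,c5) ✓  (a3,c6,b4)→signed(b4,c6) ✓
Counterexample: (a3,c2,b2) — signed(b2,c2) does not hold.

False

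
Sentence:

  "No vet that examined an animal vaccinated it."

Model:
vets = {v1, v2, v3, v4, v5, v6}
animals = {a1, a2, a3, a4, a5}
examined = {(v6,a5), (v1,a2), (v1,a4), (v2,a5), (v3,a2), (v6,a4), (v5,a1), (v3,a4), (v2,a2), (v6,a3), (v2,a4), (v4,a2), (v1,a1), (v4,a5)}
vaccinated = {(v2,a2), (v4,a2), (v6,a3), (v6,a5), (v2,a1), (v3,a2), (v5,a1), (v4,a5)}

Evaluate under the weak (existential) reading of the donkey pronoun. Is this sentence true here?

False

"it" takes "an animal" as antecedent — a donkey pronoun bound across the clause boundary.
Truth condition: for no (v,a) with examined(v,a) does vaccinated(v,a) hold.
Restrictor pairs — does the scope hold? (v1,a1):fails  (v1,a2):fails  (v1,a4):fails  (v2,a2):holds  (v2,a4):fails  (v2,a5):fails  (v3,a2):holds  (v3,a4):fails  (v4,a2):holds  (v4,a5):holds  (v5,a1):holds  (v6,a3):holds  (v6,a4):fails  (v6,a5):holds
Scope holds for 7 pair(s), so the sentence is false.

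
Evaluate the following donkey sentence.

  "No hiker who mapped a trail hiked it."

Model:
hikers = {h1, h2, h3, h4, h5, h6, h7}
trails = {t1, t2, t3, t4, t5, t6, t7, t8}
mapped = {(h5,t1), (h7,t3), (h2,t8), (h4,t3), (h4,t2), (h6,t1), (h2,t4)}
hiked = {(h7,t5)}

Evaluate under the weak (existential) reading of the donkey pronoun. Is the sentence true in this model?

True

"it" takes "a trail" as antecedent — a donkey pronoun bound across the clause boundary.
Truth condition: for no (h,t) with mapped(h,t) does hiked(h,t) hold.
Restrictor pairs — does the scope hold? (h2,t4):fails  (h2,t8):fails  (h4,t2):fails  (h4,t3):fails  (h5,t1):fails  (h6,t1):fails  (h7,t3):fails
Scope holds for no restrictor pair, so the sentence is true.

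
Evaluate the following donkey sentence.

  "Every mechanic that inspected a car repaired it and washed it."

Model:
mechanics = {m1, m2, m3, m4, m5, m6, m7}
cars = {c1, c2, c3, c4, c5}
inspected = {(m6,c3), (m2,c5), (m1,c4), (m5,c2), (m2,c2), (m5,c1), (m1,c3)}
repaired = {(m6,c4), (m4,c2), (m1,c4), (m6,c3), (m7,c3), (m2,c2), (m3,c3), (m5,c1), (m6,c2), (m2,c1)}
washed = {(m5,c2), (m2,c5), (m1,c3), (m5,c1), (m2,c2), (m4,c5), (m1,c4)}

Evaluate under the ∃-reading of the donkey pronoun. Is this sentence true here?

"it" takes "a car" as antecedent — a donkey pronoun bound across the clause boundary.
Weak reading: every mechanic m with some inspected-car has at least one inspected-car c such that repaired(m,c) ∧ washed(m,c).
Per mechanic: m1:✓  m2:✓  m5:✓  m6:✗
m6 has no witness among its inspected-cars.

False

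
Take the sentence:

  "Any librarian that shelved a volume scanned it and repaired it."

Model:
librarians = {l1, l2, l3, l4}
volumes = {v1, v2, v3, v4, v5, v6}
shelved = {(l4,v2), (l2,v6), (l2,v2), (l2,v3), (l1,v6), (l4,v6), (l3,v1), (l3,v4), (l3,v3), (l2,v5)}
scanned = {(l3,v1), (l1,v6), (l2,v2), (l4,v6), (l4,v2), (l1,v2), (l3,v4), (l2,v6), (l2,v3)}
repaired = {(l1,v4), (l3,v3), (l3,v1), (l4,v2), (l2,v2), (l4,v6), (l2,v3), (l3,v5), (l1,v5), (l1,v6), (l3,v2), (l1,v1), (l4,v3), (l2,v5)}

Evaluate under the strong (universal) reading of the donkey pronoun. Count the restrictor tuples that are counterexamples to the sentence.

"it" takes "a volume" as antecedent — a donkey pronoun bound across the clause boundary.
Strong reading: for every (l,v) with shelved(l,v), scanned(l,v) ∧ repaired(l,v).
Restrictor pairs: (l1,v6) ✓  (l2,v2) ✓  (l2,v3) ✓  (l2,v5) ✗  (l2,v6) ✗  (l3,v1) ✓  (l3,v3) ✗  (l3,v4) ✗  (l4,v2) ✓  (l4,v6) ✓
Counterexamples (restrictor pairs failing the scope): 4.

4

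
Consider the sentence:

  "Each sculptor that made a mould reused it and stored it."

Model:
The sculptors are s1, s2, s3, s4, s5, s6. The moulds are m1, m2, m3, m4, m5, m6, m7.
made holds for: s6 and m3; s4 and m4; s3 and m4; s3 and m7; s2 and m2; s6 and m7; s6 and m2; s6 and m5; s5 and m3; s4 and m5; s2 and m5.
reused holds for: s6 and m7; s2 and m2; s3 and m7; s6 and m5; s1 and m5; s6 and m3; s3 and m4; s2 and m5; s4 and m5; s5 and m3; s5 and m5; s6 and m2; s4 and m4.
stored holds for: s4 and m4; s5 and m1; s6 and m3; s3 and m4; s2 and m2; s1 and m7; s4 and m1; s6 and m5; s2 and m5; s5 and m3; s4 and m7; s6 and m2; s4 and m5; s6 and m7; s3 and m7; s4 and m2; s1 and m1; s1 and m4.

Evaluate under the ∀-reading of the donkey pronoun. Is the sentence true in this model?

True

"it" takes "a mould" as antecedent — a donkey pronoun bound across the clause boundary.
Strong reading: for every (s,m) with made(s,m), reused(s,m) ∧ stored(s,m).
Restrictor pairs: (s2,m2) ✓  (s2,m5) ✓  (s3,m4) ✓  (s3,m7) ✓  (s4,m4) ✓  (s4,m5) ✓  (s5,m3) ✓  (s6,m2) ✓  (s6,m3) ✓  (s6,m5) ✓  (s6,m7) ✓
Every restrictor pair satisfies the scope.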